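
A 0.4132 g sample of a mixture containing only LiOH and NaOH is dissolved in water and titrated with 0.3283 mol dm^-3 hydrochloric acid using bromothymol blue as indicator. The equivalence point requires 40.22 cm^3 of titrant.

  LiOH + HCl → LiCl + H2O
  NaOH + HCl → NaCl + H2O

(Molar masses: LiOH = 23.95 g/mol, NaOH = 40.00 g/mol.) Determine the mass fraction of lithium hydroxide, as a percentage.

41.52 %

n(HCl) = 0.04022 × 0.3283 = 0.01320 mol
Let x = n(LiOH), y = n(NaOH).
Titrant: 1x + 1y = 0.01320;  mass: 23.95x + 40.00y = 0.4132
Solving, x = 7.163 × 10^-3 mol, y = 6.041 × 10^-3 mol
mass of LiOH = 7.163 × 10^-3 × 23.95 = 0.1716 g
% LiOH = 0.1716 / 0.4132 × 100 = 41.52 %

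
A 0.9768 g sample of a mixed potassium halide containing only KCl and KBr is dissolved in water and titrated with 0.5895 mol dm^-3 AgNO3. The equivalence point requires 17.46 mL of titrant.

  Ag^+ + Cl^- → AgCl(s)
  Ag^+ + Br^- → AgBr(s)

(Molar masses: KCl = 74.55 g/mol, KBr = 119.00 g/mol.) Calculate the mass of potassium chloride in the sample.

n(AgNO3) = 0.01746 × 0.5895 = 0.01029 mol
Let x = n(KCl), y = n(KBr).
Titrant: 1x + 1y = 0.01029;  mass: 74.55x + 119.00y = 0.9768
Solving, x = 5.580 × 10^-3 mol, y = 4.713 × 10^-3 mol
mass of KCl = 5.580 × 10^-3 × 74.55 = 0.4160 g

0.4160 g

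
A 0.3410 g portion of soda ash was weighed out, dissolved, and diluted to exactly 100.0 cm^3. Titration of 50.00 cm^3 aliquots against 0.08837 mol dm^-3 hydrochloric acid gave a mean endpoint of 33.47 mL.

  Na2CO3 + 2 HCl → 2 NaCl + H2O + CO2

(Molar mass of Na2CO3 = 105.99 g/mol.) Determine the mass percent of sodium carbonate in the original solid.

n(HCl) per titration = 0.03347 × 0.08837 = 2.958 × 10^-3 mol
From the 1:2 ratio, n(Na2CO3) in each aliquot = 1/2 × 2.958 × 10^-3 = 1.479 × 10^-3 mol
n(Na2CO3) in the whole flask = 1.479 × 10^-3 × 100.0/50.00 = 2.958 × 10^-3 mol
mass of Na2CO3 = 2.958 × 10^-3 × 105.99 = 0.3135 g
% Na2CO3 = 0.3135 / 0.3410 × 100 = 91.93 %

91.93 %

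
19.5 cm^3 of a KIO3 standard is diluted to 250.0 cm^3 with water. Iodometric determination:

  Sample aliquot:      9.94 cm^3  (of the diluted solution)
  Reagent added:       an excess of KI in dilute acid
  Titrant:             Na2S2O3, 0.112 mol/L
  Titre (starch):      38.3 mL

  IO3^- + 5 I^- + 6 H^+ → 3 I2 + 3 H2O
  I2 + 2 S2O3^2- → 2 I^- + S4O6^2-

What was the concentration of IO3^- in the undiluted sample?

0.922 mol/L

n(S2O3^2-) = 0.0383 × 0.112 = 4.29 × 10^-3 mol
n(I2) = n(S2O3^2-)/2 = 2.14 × 10^-3 mol
From the 1:3 ratio, n(IO3^-) in the aliquot = 1/3 × 2.14 × 10^-3 = 7.15 × 10^-4 mol
[IO3^-]_dilute = 7.15 × 10^-4 / 0.00994 = 0.0719 mol/L
[IO3^-]_original = 0.0719 × 250.0/19.5 = 0.922 mol/L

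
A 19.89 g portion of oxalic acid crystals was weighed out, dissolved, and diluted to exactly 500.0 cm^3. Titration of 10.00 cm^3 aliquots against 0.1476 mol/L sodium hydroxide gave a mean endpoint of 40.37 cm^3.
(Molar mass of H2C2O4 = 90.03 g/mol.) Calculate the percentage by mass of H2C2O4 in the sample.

H2C2O4 + 2 NaOH → Na2C2O4 + 2 H2O
n(NaOH) per titration = 0.04037 × 0.1476 = 5.959 × 10^-3 mol
From the 1:2 ratio, n(H2C2O4) in each aliquot = 1/2 × 5.959 × 10^-3 = 2.979 × 10^-3 mol
n(H2C2O4) in the whole flask = 2.979 × 10^-3 × 500.0/10.00 = 0.1490 mol
mass of H2C2O4 = 0.1490 × 90.03 = 13.41 g
% H2C2O4 = 13.41 / 19.89 × 100 = 67.43 %

67.43 %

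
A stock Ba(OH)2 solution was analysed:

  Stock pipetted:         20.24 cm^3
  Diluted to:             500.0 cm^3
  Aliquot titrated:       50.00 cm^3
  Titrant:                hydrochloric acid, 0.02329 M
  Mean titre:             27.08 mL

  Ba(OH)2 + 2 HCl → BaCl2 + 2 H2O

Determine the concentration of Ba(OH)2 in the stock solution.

n(HCl) = 0.02708 × 0.02329 = 6.307 × 10^-4 mol
From the 1:2 ratio, n(Ba(OH)2) in the aliquot = 1/2 × 6.307 × 10^-4 = 3.153 × 10^-4 mol
[Ba(OH)2]_dilute = 3.153 × 10^-4 / 0.05000 = 0.006307 mol/L
Dilution factor = 500.0 / 20.24 = 24.70
[Ba(OH)2]_stock = 0.006307 × 24.70 = 0.1558 mol/L

0.1558 M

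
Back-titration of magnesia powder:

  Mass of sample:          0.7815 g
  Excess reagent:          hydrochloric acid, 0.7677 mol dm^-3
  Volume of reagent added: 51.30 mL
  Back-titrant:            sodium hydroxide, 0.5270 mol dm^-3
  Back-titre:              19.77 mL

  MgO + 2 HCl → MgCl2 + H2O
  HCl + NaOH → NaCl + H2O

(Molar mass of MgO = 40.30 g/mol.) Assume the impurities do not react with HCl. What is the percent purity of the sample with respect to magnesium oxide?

n(HCl) added = 0.05130 × 0.7677 = 0.03938 mol
n(NaOH) used in back-titration = 0.01977 × 0.5270 = 0.01042 mol
n(HCl) left over = 0.01042 mol (1:1 ratio)
n(HCl) consumed by analyte = 0.03938 − 0.01042 = 0.02896 mol
From the 1:2 ratio, n(MgO) = 1/2 × 0.02896 = 0.01448 mol
mass of MgO = 0.01448 × 40.30 = 0.5836 g
% MgO = 0.5836 / 0.7815 × 100 = 74.68 %

74.68 %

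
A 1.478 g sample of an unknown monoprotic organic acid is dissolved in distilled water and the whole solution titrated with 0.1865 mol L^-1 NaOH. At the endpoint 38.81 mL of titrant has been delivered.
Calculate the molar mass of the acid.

n(NaOH) = 0.03881 L × 0.1865 mol/L = 7.238 × 10^-3 mol
n(HA) = 7.238 × 10^-3 mol (1:1 ratio)
M = m / n = 1.478 g / 7.238 × 10^-3 mol = 204.2 g/mol

204.2 g/mol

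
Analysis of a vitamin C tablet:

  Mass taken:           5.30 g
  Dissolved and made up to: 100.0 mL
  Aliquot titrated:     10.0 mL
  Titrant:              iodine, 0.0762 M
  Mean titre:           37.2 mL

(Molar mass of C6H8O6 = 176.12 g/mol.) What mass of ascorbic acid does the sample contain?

4.99 g

C6H8O6 + I2 → C6H6O6 + 2 HI
n(I2) per titration = 0.0372 × 0.0762 = 2.83 × 10^-3 mol
n(C6H8O6) in each aliquot = 2.83 × 10^-3 mol (1:1 ratio)
n(C6H8O6) in the whole flask = 2.83 × 10^-3 × 100.0/10.0 = 0.0283 mol
mass of C6H8O6 = 0.0283 × 176.12 = 4.99 g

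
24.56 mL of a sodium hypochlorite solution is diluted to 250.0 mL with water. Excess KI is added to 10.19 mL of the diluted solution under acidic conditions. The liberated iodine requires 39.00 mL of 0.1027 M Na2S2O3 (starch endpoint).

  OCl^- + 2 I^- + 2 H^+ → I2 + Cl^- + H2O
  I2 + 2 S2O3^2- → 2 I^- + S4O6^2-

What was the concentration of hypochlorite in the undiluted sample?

n(S2O3^2-) = 0.03900 × 0.1027 = 4.005 × 10^-3 mol
n(I2) = n(S2O3^2-)/2 = 2.003 × 10^-3 mol
n(OCl^-) in the aliquot = 2.003 × 10^-3 mol (1:1 ratio)
[OCl^-]_dilute = 2.003 × 10^-3 / 0.01019 = 0.1965 mol/L
[OCl^-]_original = 0.1965 × 250.0/24.56 = 2.001 mol/L

2.001 M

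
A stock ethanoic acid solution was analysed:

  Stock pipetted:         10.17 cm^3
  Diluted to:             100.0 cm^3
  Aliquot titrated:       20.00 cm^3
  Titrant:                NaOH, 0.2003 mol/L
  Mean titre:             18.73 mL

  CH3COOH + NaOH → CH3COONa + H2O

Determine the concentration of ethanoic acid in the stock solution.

1.844 mol/L

n(NaOH) = 0.01873 × 0.2003 = 3.752 × 10^-3 mol
n(CH3COOH) in the aliquot = 3.752 × 10^-3 mol (1:1 ratio)
[CH3COOH]_dilute = 3.752 × 10^-3 / 0.02000 = 0.1876 mol/L
Dilution factor = 100.0 / 10.17 = 9.833
[CH3COOH]_stock = 0.1876 × 9.833 = 1.844 mol/L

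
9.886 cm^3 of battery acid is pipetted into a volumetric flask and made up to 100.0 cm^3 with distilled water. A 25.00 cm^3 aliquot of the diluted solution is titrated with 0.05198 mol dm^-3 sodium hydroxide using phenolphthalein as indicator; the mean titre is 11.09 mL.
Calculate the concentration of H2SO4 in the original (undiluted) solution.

0.1166 mol/L

H2SO4 + 2 NaOH → Na2SO4 + 2 H2O
n(NaOH) = 0.01109 × 0.05198 = 5.765 × 10^-4 mol
From the 1:2 ratio, n(H2SO4) in the aliquot = 1/2 × 5.765 × 10^-4 = 2.882 × 10^-4 mol
[H2SO4]_dilute = 2.882 × 10^-4 / 0.02500 = 0.01153 mol/L
Dilution factor = 100.0 / 9.886 = 10.12
[H2SO4]_stock = 0.01153 × 10.12 = 0.1166 mol/L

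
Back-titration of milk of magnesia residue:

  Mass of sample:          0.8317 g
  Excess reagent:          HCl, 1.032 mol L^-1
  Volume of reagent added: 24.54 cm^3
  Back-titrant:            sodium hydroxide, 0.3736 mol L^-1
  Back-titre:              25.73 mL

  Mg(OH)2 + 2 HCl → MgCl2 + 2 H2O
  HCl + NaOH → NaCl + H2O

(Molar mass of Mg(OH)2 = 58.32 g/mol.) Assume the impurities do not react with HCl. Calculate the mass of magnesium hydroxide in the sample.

0.4582 g

n(HCl) added = 0.02454 × 1.032 = 0.02533 mol
n(NaOH) used in back-titration = 0.02573 × 0.3736 = 9.613 × 10^-3 mol
n(HCl) left over = 9.613 × 10^-3 mol (1:1 ratio)
n(HCl) consumed by analyte = 0.02533 − 9.613 × 10^-3 = 0.01571 mol
From the 1:2 ratio, n(Mg(OH)2) = 1/2 × 0.01571 = 7.856 × 10^-3 mol
mass of Mg(OH)2 = 7.856 × 10^-3 × 58.32 = 0.4582 g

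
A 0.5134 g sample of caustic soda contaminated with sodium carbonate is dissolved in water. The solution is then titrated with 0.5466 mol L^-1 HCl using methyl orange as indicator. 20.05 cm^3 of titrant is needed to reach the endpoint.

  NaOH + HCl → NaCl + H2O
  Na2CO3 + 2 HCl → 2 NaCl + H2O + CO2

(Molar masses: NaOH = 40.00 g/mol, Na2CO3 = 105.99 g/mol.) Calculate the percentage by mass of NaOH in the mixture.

40.40 %

n(HCl) = 0.02005 × 0.5466 = 0.01096 mol
Let x = n(NaOH), y = n(Na2CO3).
Titrant: 1x + 2y = 0.01096;  mass: 40.00x + 105.99y = 0.5134
Solving, x = 5.186 × 10^-3 mol, y = 2.887 × 10^-3 mol
mass of NaOH = 5.186 × 10^-3 × 40.00 = 0.2074 g
% NaOH = 0.2074 / 0.5134 × 100 = 40.40 %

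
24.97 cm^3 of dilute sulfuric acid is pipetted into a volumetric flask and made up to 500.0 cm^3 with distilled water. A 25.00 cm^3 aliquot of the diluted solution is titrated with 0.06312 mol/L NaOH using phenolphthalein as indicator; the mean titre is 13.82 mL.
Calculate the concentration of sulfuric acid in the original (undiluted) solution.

H2SO4 + 2 NaOH → Na2SO4 + 2 H2O
n(NaOH) = 0.01382 × 0.06312 = 8.723 × 10^-4 mol
From the 1:2 ratio, n(H2SO4) in the aliquot = 1/2 × 8.723 × 10^-4 = 4.362 × 10^-4 mol
[H2SO4]_dilute = 4.362 × 10^-4 / 0.02500 = 0.01745 mol/L
Dilution factor = 500.0 / 24.97 = 20.02
[H2SO4]_stock = 0.01745 × 20.02 = 0.3493 mol/L

0.3493 mol/L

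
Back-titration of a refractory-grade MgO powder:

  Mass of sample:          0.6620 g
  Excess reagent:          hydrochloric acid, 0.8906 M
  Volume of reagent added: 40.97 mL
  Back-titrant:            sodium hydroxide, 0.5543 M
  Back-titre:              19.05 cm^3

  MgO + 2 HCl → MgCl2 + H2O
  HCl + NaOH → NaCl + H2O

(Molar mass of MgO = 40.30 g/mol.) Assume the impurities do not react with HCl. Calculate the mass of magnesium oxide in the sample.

n(HCl) added = 0.04097 × 0.8906 = 0.03649 mol
n(NaOH) used in back-titration = 0.01905 × 0.5543 = 0.01056 mol
n(HCl) left over = 0.01056 mol (1:1 ratio)
n(HCl) consumed by analyte = 0.03649 − 0.01056 = 0.02593 mol
From the 1:2 ratio, n(MgO) = 1/2 × 0.02593 = 0.01296 mol
mass of MgO = 0.01296 × 40.30 = 0.5225 g

0.5225 g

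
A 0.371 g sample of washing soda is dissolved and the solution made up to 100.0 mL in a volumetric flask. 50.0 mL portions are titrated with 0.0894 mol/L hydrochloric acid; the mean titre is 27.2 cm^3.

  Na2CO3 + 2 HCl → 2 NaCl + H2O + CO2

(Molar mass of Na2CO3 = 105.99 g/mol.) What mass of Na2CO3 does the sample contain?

n(HCl) per titration = 0.0272 × 0.0894 = 2.43 × 10^-3 mol
From the 1:2 ratio, n(Na2CO3) in each aliquot = 1/2 × 2.43 × 10^-3 = 1.22 × 10^-3 mol
n(Na2CO3) in the whole flask = 1.22 × 10^-3 × 100.0/50.0 = 2.43 × 10^-3 mol
mass of Na2CO3 = 2.43 × 10^-3 × 105.99 = 0.258 g

0.258 g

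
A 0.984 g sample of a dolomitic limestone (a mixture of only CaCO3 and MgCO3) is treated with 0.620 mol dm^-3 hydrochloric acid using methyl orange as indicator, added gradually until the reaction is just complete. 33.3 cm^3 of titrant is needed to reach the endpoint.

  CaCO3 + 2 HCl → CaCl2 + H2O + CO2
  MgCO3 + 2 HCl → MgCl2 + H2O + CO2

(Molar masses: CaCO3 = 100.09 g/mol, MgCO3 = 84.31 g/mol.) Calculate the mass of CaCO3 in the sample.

0.721 g

n(HCl) = 0.0333 × 0.620 = 0.0206 mol
Let x = n(CaCO3), y = n(MgCO3).
Titrant: 2x + 2y = 0.0206;  mass: 100.09x + 84.31y = 0.984
Solving, x = 7.20 × 10^-3 mol, y = 3.12 × 10^-3 mol
mass of CaCO3 = 7.20 × 10^-3 × 100.09 = 0.721 g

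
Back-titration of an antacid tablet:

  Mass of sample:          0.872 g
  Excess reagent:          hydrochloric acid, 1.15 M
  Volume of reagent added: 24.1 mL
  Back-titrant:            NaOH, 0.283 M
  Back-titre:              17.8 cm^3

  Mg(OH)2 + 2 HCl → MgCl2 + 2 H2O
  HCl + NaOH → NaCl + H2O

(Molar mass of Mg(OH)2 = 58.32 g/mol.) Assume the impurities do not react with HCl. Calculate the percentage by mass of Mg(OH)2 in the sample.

75.8 %

n(HCl) added = 0.0241 × 1.15 = 0.0277 mol
n(NaOH) used in back-titration = 0.0178 × 0.283 = 5.04 × 10^-3 mol
n(HCl) left over = 5.04 × 10^-3 mol (1:1 ratio)
n(HCl) consumed by analyte = 0.0277 − 5.04 × 10^-3 = 0.0227 mol
From the 1:2 ratio, n(Mg(OH)2) = 1/2 × 0.0227 = 0.0113 mol
mass of Mg(OH)2 = 0.0113 × 58.32 = 0.661 g
% Mg(OH)2 = 0.661 / 0.872 × 100 = 75.8 %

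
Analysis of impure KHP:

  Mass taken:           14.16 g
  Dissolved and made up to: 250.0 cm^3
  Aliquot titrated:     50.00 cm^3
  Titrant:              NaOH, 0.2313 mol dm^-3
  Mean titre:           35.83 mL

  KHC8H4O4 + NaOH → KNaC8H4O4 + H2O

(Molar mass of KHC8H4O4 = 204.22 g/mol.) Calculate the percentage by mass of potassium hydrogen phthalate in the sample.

n(NaOH) per titration = 0.03583 × 0.2313 = 8.287 × 10^-3 mol
n(KHC8H4O4) in each aliquot = 8.287 × 10^-3 mol (1:1 ratio)
n(KHC8H4O4) in the whole flask = 8.287 × 10^-3 × 250.0/50.00 = 0.04144 mol
mass of KHC8H4O4 = 0.04144 × 204.22 = 8.462 g
% KHC8H4O4 = 8.462 / 14.16 × 100 = 59.76 %

59.76 %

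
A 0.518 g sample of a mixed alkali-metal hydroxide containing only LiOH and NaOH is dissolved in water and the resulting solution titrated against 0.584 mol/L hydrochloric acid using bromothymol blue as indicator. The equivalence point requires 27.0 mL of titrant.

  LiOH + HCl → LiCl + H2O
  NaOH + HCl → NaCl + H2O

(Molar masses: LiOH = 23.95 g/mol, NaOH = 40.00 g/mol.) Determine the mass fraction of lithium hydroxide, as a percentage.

n(HCl) = 0.0270 × 0.584 = 0.0158 mol
Let x = n(LiOH), y = n(NaOH).
Titrant: 1x + 1y = 0.0158;  mass: 23.95x + 40.00y = 0.518
Solving, x = 7.02 × 10^-3 mol, y = 8.74 × 10^-3 mol
mass of LiOH = 7.02 × 10^-3 × 23.95 = 0.168 g
% LiOH = 0.168 / 0.518 × 100 = 32.5 %

32.5 %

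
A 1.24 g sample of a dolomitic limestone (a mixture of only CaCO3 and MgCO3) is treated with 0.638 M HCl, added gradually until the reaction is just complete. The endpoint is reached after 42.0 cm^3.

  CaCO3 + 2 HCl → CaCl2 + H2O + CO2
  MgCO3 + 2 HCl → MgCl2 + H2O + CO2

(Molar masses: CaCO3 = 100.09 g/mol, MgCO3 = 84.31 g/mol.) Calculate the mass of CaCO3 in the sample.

0.700 g

n(HCl) = 0.0420 × 0.638 = 0.0268 mol
Let x = n(CaCO3), y = n(MgCO3).
Titrant: 2x + 2y = 0.0268;  mass: 100.09x + 84.31y = 1.24
Solving, x = 7.00 × 10^-3 mol, y = 6.40 × 10^-3 mol
mass of CaCO3 = 7.00 × 10^-3 × 100.09 = 0.700 g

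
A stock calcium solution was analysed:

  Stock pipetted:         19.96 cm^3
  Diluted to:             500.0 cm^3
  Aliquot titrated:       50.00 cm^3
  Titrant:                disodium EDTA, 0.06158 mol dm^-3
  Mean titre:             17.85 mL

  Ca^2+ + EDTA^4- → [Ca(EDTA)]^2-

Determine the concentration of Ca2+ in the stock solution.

n(EDTA) = 0.01785 × 0.06158 = 1.099 × 10^-3 mol
n(Ca2+) in the aliquot = 1.099 × 10^-3 mol (1:1 ratio)
[Ca2+]_dilute = 1.099 × 10^-3 / 0.05000 = 0.02198 mol/L
Dilution factor = 500.0 / 19.96 = 25.05
[Ca2+]_stock = 0.02198 × 25.05 = 0.5507 mol/L

0.5507 mol/L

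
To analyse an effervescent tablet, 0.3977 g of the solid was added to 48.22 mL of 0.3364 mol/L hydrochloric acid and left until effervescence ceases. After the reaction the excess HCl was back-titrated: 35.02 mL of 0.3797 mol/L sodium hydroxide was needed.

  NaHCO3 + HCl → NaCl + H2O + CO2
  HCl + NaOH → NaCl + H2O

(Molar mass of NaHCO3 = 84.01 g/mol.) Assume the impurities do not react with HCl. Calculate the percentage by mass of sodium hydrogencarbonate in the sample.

n(HCl) added = 0.04822 × 0.3364 = 0.01622 mol
n(NaOH) used in back-titration = 0.03502 × 0.3797 = 0.01330 mol
n(HCl) left over = 0.01330 mol (1:1 ratio)
n(HCl) consumed by analyte = 0.01622 − 0.01330 = 2.924 × 10^-3 mol
n(NaHCO3) = 2.924 × 10^-3 mol (1:1 ratio)
mass of NaHCO3 = 2.924 × 10^-3 × 84.01 = 0.2457 g
% NaHCO3 = 0.2457 / 0.3977 × 100 = 61.77 %

61.77 %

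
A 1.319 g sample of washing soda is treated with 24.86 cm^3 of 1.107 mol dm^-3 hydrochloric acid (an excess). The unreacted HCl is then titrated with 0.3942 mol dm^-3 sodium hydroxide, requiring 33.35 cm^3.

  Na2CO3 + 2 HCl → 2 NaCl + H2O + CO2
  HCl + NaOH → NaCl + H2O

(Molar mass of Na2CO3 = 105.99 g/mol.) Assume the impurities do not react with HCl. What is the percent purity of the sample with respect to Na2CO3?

57.75 %

n(HCl) added = 0.02486 × 1.107 = 0.02752 mol
n(NaOH) used in back-titration = 0.03335 × 0.3942 = 0.01315 mol
n(HCl) left over = 0.01315 mol (1:1 ratio)
n(HCl) consumed by analyte = 0.02752 − 0.01315 = 0.01437 mol
From the 1:2 ratio, n(Na2CO3) = 1/2 × 0.01437 = 7.187 × 10^-3 mol
mass of Na2CO3 = 7.187 × 10^-3 × 105.99 = 0.7617 g
% Na2CO3 = 0.7617 / 1.319 × 100 = 57.75 %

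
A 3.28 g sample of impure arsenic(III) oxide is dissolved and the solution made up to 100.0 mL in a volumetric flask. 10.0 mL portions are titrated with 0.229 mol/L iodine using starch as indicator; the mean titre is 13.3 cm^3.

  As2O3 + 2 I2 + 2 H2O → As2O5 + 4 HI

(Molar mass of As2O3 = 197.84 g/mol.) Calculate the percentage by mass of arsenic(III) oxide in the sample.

n(I2) per titration = 0.0133 × 0.229 = 3.05 × 10^-3 mol
From the 1:2 ratio, n(As2O3) in each aliquot = 1/2 × 3.05 × 10^-3 = 1.52 × 10^-3 mol
n(As2O3) in the whole flask = 1.52 × 10^-3 × 100.0/10.0 = 0.0152 mol
mass of As2O3 = 0.0152 × 197.84 = 3.01 g
% As2O3 = 3.01 / 3.28 × 100 = 91.9 %

91.9 %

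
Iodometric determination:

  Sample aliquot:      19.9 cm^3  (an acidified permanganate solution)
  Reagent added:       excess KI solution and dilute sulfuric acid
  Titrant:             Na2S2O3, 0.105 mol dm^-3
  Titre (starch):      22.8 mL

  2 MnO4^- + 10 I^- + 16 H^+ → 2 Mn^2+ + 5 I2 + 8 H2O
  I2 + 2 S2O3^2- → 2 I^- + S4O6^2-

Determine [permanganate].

n(S2O3^2-) = 0.0228 × 0.105 = 2.39 × 10^-3 mol
n(I2) = n(S2O3^2-)/2 = 1.20 × 10^-3 mol
From the 2:5 ratio, n(MnO4^-) in the aliquot = 2/5 × 1.20 × 10^-3 = 4.79 × 10^-4 mol
[MnO4^-] = 4.79 × 10^-4 / 0.0199 = 0.0241 mol/L

0.0241 mol/L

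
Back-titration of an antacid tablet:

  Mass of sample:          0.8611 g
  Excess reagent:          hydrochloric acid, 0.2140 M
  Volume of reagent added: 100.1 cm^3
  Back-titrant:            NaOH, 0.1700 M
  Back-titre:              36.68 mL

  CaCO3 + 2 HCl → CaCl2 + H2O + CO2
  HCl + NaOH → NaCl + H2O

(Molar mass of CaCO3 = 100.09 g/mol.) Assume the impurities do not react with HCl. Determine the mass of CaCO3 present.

n(HCl) added = 0.1001 × 0.2140 = 0.02142 mol
n(NaOH) used in back-titration = 0.03668 × 0.1700 = 6.236 × 10^-3 mol
n(HCl) left over = 6.236 × 10^-3 mol (1:1 ratio)
n(HCl) consumed by analyte = 0.02142 − 6.236 × 10^-3 = 0.01519 mol
From the 1:2 ratio, n(CaCO3) = 1/2 × 0.01519 = 7.593 × 10^-3 mol
mass of CaCO3 = 7.593 × 10^-3 × 100.09 = 0.7600 g

0.7600 g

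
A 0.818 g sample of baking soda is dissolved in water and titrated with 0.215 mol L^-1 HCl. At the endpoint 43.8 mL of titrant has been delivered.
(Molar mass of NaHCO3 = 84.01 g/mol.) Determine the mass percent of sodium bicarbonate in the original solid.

96.7 %

NaHCO3 + HCl → NaCl + H2O + CO2
n(HCl) = 0.0438 L × 0.215 mol/L = 9.42 × 10^-3 mol
n(NaHCO3) = 9.42 × 10^-3 mol (1:1 ratio)
mass of NaHCO3 = 9.42 × 10^-3 × 84.01 g/mol = 0.791 g
% NaHCO3 = 0.791 / 0.818 × 100 = 96.7 %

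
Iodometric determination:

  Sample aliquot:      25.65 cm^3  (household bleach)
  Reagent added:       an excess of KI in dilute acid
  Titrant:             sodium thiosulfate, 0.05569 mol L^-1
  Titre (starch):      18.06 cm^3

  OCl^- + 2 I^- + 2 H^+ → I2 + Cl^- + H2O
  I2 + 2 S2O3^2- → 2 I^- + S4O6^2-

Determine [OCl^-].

0.01961 mol/L

n(S2O3^2-) = 0.01806 × 0.05569 = 1.006 × 10^-3 mol
n(I2) = n(S2O3^2-)/2 = 5.029 × 10^-4 mol
n(OCl^-) in the aliquot = 5.029 × 10^-4 mol (1:1 ratio)
[OCl^-] = 5.029 × 10^-4 / 0.02565 = 0.01961 mol/L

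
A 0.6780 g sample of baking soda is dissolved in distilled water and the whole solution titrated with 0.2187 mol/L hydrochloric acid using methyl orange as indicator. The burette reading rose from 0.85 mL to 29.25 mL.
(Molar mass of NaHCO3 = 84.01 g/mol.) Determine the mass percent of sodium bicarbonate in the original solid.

NaHCO3 + HCl → NaCl + H2O + CO2
n(HCl) = 0.02840 L × 0.2187 mol/L = 6.211 × 10^-3 mol
n(NaHCO3) = 6.211 × 10^-3 mol (1:1 ratio)
mass of NaHCO3 = 6.211 × 10^-3 × 84.01 g/mol = 0.5218 g
% NaHCO3 = 0.5218 / 0.6780 × 100 = 76.96 %

76.96 %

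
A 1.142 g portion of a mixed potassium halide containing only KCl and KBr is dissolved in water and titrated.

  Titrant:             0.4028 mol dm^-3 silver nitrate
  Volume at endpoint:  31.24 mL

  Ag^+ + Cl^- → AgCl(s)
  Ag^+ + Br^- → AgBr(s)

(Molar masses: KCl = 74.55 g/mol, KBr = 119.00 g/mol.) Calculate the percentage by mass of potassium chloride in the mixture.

n(AgNO3) = 0.03124 × 0.4028 = 0.01258 mol
Let x = n(KCl), y = n(KBr).
Titrant: 1x + 1y = 0.01258;  mass: 74.55x + 119.00y = 1.142
Solving, x = 7.996 × 10^-3 mol, y = 4.587 × 10^-3 mol
mass of KCl = 7.996 × 10^-3 × 74.55 = 0.5961 g
% KCl = 0.5961 / 1.142 × 100 = 52.20 %

52.20 %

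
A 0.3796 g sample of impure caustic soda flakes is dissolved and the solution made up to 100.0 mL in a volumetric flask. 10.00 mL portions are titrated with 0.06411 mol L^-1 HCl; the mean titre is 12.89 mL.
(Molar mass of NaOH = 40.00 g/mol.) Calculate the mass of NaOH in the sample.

0.3306 g

NaOH + HCl → NaCl + H2O
n(HCl) per titration = 0.01289 × 0.06411 = 8.264 × 10^-4 mol
n(NaOH) in each aliquot = 8.264 × 10^-4 mol (1:1 ratio)
n(NaOH) in the whole flask = 8.264 × 10^-4 × 100.0/10.00 = 8.264 × 10^-3 mol
mass of NaOH = 8.264 × 10^-3 × 40.00 = 0.3306 g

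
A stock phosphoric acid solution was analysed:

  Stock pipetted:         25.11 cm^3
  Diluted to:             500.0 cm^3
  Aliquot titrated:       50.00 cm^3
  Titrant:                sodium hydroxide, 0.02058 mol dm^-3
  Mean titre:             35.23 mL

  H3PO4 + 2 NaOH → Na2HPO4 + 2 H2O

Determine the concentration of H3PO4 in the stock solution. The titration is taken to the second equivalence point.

n(NaOH) = 0.03523 × 0.02058 = 7.250 × 10^-4 mol
From the 1:2 ratio, n(H3PO4) in the aliquot = 1/2 × 7.250 × 10^-4 = 3.625 × 10^-4 mol
[H3PO4]_dilute = 3.625 × 10^-4 / 0.05000 = 0.007250 mol/L
Dilution factor = 500.0 / 25.11 = 19.91
[H3PO4]_stock = 0.007250 × 19.91 = 0.1444 mol/L

0.1444 mol/L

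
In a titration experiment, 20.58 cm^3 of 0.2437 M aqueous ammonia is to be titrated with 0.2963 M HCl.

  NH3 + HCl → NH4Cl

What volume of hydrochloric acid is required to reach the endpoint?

16.93 mL

n(NH3) = 0.02058 L × 0.2437 mol/L = 5.015 × 10^-3 mol
n(HCl) = 5.015 × 10^-3 mol (1:1 stoichiometry)
V(HCl) = 5.015 × 10^-3 mol / 0.2963 mol/L = 0.01693 L = 16.93 mL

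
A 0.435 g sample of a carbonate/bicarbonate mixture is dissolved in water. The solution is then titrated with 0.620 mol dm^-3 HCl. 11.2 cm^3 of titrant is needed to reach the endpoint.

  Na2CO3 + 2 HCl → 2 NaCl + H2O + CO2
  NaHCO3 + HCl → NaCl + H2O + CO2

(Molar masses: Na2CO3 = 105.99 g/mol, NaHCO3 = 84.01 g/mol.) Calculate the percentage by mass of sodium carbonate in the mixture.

n(HCl) = 0.0112 × 0.620 = 6.94 × 10^-3 mol
Let x = n(Na2CO3), y = n(NaHCO3).
Titrant: 2x + 1y = 6.94 × 10^-3;  mass: 105.99x + 84.01y = 0.435
Solving, x = 2.39 × 10^-3 mol, y = 2.16 × 10^-3 mol
mass of Na2CO3 = 2.39 × 10^-3 × 105.99 = 0.254 g
% Na2CO3 = 0.254 / 0.435 × 100 = 58.3 %

58.3 %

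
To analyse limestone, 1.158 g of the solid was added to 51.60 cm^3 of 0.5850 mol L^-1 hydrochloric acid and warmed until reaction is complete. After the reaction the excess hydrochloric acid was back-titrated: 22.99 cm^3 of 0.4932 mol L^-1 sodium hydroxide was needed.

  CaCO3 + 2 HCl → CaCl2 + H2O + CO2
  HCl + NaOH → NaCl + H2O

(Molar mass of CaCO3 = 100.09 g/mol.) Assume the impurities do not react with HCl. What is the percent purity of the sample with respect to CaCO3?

81.45 %

n(HCl) added = 0.05160 × 0.5850 = 0.03019 mol
n(NaOH) used in back-titration = 0.02299 × 0.4932 = 0.01134 mol
n(HCl) left over = 0.01134 mol (1:1 ratio)
n(HCl) consumed by analyte = 0.03019 − 0.01134 = 0.01885 mol
From the 1:2 ratio, n(CaCO3) = 1/2 × 0.01885 = 9.424 × 10^-3 mol
mass of CaCO3 = 9.424 × 10^-3 × 100.09 = 0.9432 g
% CaCO3 = 0.9432 / 1.158 × 100 = 81.45 %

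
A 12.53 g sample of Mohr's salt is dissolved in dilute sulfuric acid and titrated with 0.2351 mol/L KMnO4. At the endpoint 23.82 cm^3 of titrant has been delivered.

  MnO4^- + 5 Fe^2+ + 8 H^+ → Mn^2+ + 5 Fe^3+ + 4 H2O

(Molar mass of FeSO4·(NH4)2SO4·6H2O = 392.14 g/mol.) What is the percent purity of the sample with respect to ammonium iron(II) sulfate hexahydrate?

87.63 %

n(KMnO4) = 0.02382 L × 0.2351 mol/L = 5.600 × 10^-3 mol
From the 5:1 ratio, n(FeSO4·(NH4)2SO4·6H2O) = 5/1 × 5.600 × 10^-3 = 0.02800 mol
mass of FeSO4·(NH4)2SO4·6H2O = 0.02800 × 392.14 g/mol = 10.98 g
% FeSO4·(NH4)2SO4·6H2O = 10.98 / 12.53 × 100 = 87.63 %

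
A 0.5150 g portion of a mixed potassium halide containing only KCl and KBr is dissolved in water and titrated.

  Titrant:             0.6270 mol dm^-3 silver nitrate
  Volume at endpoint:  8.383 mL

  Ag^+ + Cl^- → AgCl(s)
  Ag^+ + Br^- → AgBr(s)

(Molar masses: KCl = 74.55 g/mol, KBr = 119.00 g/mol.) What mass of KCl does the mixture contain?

0.1853 g

n(AgNO3) = 0.008383 × 0.6270 = 5.256 × 10^-3 mol
Let x = n(KCl), y = n(KBr).
Titrant: 1x + 1y = 5.256 × 10^-3;  mass: 74.55x + 119.00y = 0.5150
Solving, x = 2.486 × 10^-3 mol, y = 2.771 × 10^-3 mol
mass of KCl = 2.486 × 10^-3 × 74.55 = 0.1853 g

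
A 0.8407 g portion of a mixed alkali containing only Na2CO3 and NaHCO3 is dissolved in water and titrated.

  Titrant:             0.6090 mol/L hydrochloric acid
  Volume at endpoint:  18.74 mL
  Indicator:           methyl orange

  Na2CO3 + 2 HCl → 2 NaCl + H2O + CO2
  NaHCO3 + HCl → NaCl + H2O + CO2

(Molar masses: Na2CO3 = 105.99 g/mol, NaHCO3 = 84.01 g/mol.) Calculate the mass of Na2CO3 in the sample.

0.2018 g

n(HCl) = 0.01874 × 0.6090 = 0.01141 mol
Let x = n(Na2CO3), y = n(NaHCO3).
Titrant: 2x + 1y = 0.01141;  mass: 105.99x + 84.01y = 0.8407
Solving, x = 1.904 × 10^-3 mol, y = 7.606 × 10^-3 mol
mass of Na2CO3 = 1.904 × 10^-3 × 105.99 = 0.2018 g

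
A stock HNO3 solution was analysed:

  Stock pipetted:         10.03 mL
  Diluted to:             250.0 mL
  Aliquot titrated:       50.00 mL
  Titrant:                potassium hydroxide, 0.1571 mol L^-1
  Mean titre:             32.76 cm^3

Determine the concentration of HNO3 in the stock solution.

HNO3 + KOH → KNO3 + H2O
n(KOH) = 0.03276 × 0.1571 = 5.147 × 10^-3 mol
n(HNO3) in the aliquot = 5.147 × 10^-3 mol (1:1 ratio)
[HNO3]_dilute = 5.147 × 10^-3 / 0.05000 = 0.1029 mol/L
Dilution factor = 250.0 / 10.03 = 24.93
[HNO3]_stock = 0.1029 × 24.93 = 2.566 mol/L

2.566 mol/L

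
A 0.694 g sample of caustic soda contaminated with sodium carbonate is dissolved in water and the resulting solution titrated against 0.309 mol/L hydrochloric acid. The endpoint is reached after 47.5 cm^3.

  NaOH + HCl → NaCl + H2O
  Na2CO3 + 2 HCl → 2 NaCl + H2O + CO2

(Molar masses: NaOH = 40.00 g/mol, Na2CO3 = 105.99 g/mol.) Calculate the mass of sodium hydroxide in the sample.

0.258 g

n(HCl) = 0.0475 × 0.309 = 0.0147 mol
Let x = n(NaOH), y = n(Na2CO3).
Titrant: 1x + 2y = 0.0147;  mass: 40.00x + 105.99y = 0.694
Solving, x = 6.45 × 10^-3 mol, y = 4.11 × 10^-3 mol
mass of NaOH = 6.45 × 10^-3 × 40.00 = 0.258 g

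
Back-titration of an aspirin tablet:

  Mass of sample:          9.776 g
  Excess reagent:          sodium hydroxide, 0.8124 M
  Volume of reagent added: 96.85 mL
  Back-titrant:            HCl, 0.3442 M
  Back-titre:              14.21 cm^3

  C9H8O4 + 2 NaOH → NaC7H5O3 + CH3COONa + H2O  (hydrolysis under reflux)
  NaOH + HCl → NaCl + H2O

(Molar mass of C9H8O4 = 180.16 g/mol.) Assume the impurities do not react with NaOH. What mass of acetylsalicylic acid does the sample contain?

n(NaOH) added = 0.09685 × 0.8124 = 0.07868 mol
n(HCl) used in back-titration = 0.01421 × 0.3442 = 4.891 × 10^-3 mol
n(NaOH) left over = 4.891 × 10^-3 mol (1:1 ratio)
n(NaOH) consumed by analyte = 0.07868 − 4.891 × 10^-3 = 0.07379 mol
From the 1:2 ratio, n(C9H8O4) = 1/2 × 0.07379 = 0.03689 mol
mass of C9H8O4 = 0.03689 × 180.16 = 6.647 g

6.647 g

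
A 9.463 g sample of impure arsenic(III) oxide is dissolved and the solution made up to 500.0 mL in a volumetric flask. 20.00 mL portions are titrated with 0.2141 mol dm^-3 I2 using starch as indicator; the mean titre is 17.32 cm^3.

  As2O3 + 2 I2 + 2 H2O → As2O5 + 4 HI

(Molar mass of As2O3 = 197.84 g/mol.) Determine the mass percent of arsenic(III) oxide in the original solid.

n(I2) per titration = 0.01732 × 0.2141 = 3.708 × 10^-3 mol
From the 1:2 ratio, n(As2O3) in each aliquot = 1/2 × 3.708 × 10^-3 = 1.854 × 10^-3 mol
n(As2O3) in the whole flask = 1.854 × 10^-3 × 500.0/20.00 = 0.04635 mol
mass of As2O3 = 0.04635 × 197.84 = 9.170 g
% As2O3 = 9.170 / 9.463 × 100 = 96.91 %

96.91 %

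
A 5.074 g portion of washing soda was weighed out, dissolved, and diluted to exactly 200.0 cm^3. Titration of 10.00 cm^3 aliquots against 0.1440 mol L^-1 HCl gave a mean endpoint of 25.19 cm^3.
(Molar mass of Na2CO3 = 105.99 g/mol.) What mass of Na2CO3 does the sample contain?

Na2CO3 + 2 HCl → 2 NaCl + H2O + CO2
n(HCl) per titration = 0.02519 × 0.1440 = 3.627 × 10^-3 mol
From the 1:2 ratio, n(Na2CO3) in each aliquot = 1/2 × 3.627 × 10^-3 = 1.814 × 10^-3 mol
n(Na2CO3) in the whole flask = 1.814 × 10^-3 × 200.0/10.00 = 0.03627 mol
mass of Na2CO3 = 0.03627 × 105.99 = 3.845 g

3.845 g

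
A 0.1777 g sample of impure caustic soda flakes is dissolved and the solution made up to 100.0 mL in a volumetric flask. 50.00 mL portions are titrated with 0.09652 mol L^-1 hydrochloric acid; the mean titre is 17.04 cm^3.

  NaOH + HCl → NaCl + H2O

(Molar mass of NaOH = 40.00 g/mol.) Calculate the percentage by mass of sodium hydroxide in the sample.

n(HCl) per titration = 0.01704 × 0.09652 = 1.645 × 10^-3 mol
n(NaOH) in each aliquot = 1.645 × 10^-3 mol (1:1 ratio)
n(NaOH) in the whole flask = 1.645 × 10^-3 × 100.0/50.00 = 3.289 × 10^-3 mol
mass of NaOH = 3.289 × 10^-3 × 40.00 = 0.1316 g
% NaOH = 0.1316 / 0.1777 × 100 = 74.04 %

74.04 %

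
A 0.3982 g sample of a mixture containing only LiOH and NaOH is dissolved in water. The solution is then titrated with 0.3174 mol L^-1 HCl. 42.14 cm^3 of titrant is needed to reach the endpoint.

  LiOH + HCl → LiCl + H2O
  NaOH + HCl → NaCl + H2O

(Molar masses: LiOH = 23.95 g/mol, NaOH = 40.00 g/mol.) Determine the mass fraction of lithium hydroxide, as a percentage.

51.27 %

n(HCl) = 0.04214 × 0.3174 = 0.01338 mol
Let x = n(LiOH), y = n(NaOH).
Titrant: 1x + 1y = 0.01338;  mass: 23.95x + 40.00y = 0.3982
Solving, x = 8.524 × 10^-3 mol, y = 4.851 × 10^-3 mol
mass of LiOH = 8.524 × 10^-3 × 23.95 = 0.2041 g
% LiOH = 0.2041 / 0.3982 × 100 = 51.27 %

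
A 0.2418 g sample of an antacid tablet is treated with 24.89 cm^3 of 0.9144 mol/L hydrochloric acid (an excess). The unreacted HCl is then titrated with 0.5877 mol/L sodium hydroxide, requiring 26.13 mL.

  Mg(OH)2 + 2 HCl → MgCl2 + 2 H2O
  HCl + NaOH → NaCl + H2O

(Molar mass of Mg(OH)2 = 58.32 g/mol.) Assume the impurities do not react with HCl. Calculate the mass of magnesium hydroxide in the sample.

0.2159 g

n(HCl) added = 0.02489 × 0.9144 = 0.02276 mol
n(NaOH) used in back-titration = 0.02613 × 0.5877 = 0.01536 mol
n(HCl) left over = 0.01536 mol (1:1 ratio)
n(HCl) consumed by analyte = 0.02276 − 0.01536 = 7.403 × 10^-3 mol
From the 1:2 ratio, n(Mg(OH)2) = 1/2 × 7.403 × 10^-3 = 3.701 × 10^-3 mol
mass of Mg(OH)2 = 3.701 × 10^-3 × 58.32 = 0.2159 g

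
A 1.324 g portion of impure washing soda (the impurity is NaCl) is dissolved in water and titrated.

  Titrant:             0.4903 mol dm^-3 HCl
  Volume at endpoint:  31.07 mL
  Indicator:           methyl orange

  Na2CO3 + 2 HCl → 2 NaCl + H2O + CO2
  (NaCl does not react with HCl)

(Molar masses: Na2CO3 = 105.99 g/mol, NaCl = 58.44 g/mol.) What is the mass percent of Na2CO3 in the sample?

60.97 %

n(HCl) = 0.03107 × 0.4903 = 0.01523 mol
Let x = n(Na2CO3), y = n(NaCl).
Titrant: 2x = 0.01523;  mass: 105.99x + 58.44y = 1.324
Solving, x = 7.617 × 10^-3 mol, y = 8.841 × 10^-3 mol
mass of Na2CO3 = 7.617 × 10^-3 × 105.99 = 0.8073 g
% Na2CO3 = 0.8073 / 1.324 × 100 = 60.97 %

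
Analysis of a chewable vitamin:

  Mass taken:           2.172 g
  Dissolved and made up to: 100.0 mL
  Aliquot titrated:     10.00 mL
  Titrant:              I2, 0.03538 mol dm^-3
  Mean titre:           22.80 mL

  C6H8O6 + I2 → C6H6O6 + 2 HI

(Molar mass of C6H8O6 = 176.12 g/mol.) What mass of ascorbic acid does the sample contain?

1.421 g

n(I2) per titration = 0.02280 × 0.03538 = 8.067 × 10^-4 mol
n(C6H8O6) in each aliquot = 8.067 × 10^-4 mol (1:1 ratio)
n(C6H8O6) in the whole flask = 8.067 × 10^-4 × 100.0/10.00 = 8.067 × 10^-3 mol
mass of C6H8O6 = 8.067 × 10^-3 × 176.12 = 1.421 g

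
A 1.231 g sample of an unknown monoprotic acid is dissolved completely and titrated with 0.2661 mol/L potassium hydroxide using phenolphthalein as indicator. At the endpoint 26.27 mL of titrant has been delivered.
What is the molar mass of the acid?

n(KOH) = 0.02627 L × 0.2661 mol/L = 6.990 × 10^-3 mol
n(HA) = 6.990 × 10^-3 mol (1:1 ratio)
M = m / n = 1.231 g / 6.990 × 10^-3 mol = 176.1 g/mol

176.1 g/mol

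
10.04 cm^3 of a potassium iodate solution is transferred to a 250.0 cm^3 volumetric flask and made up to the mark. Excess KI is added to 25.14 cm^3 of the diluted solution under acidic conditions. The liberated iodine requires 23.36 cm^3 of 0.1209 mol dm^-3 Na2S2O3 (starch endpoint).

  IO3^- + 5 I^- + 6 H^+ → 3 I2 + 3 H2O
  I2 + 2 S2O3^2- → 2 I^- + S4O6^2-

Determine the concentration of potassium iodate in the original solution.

0.4662 mol/L

n(S2O3^2-) = 0.02336 × 0.1209 = 2.824 × 10^-3 mol
n(I2) = n(S2O3^2-)/2 = 1.412 × 10^-3 mol
From the 1:3 ratio, n(IO3^-) in the aliquot = 1/3 × 1.412 × 10^-3 = 4.707 × 10^-4 mol
[IO3^-]_dilute = 4.707 × 10^-4 / 0.02514 = 0.01872 mol/L
[IO3^-]_original = 0.01872 × 250.0/10.04 = 0.4662 mol/L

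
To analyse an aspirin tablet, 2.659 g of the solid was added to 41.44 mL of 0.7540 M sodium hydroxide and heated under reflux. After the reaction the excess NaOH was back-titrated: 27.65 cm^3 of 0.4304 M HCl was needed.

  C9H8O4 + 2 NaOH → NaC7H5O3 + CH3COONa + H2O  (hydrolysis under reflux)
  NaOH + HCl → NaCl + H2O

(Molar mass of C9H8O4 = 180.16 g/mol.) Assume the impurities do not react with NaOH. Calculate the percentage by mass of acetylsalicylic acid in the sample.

65.54 %

n(NaOH) added = 0.04144 × 0.7540 = 0.03125 mol
n(HCl) used in back-titration = 0.02765 × 0.4304 = 0.01190 mol
n(NaOH) left over = 0.01190 mol (1:1 ratio)
n(NaOH) consumed by analyte = 0.03125 − 0.01190 = 0.01935 mol
From the 1:2 ratio, n(C9H8O4) = 1/2 × 0.01935 = 9.673 × 10^-3 mol
mass of C9H8O4 = 9.673 × 10^-3 × 180.16 = 1.743 g
% C9H8O4 = 1.743 / 2.659 × 100 = 65.54 %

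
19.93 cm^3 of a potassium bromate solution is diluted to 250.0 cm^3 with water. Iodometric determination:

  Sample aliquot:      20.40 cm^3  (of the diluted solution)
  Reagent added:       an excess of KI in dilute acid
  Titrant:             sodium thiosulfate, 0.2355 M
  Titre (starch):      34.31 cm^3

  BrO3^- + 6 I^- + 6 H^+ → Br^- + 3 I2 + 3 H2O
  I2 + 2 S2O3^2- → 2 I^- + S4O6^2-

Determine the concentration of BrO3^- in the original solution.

n(S2O3^2-) = 0.03431 × 0.2355 = 8.080 × 10^-3 mol
n(I2) = n(S2O3^2-)/2 = 4.040 × 10^-3 mol
From the 1:3 ratio, n(BrO3^-) in the aliquot = 1/3 × 4.040 × 10^-3 = 1.347 × 10^-3 mol
[BrO3^-]_dilute = 1.347 × 10^-3 / 0.02040 = 0.06601 mol/L
[BrO3^-]_original = 0.06601 × 250.0/19.93 = 0.8281 mol/L

0.8281 M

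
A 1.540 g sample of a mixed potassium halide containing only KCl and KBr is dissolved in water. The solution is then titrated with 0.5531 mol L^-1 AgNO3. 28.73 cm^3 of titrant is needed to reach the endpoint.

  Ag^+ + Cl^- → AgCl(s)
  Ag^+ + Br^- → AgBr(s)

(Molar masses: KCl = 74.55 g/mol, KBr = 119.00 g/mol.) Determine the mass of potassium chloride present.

n(AgNO3) = 0.02873 × 0.5531 = 0.01589 mol
Let x = n(KCl), y = n(KBr).
Titrant: 1x + 1y = 0.01589;  mass: 74.55x + 119.00y = 1.540
Solving, x = 7.896 × 10^-3 mol, y = 7.995 × 10^-3 mol
mass of KCl = 7.896 × 10^-3 × 74.55 = 0.5886 g

0.5886 g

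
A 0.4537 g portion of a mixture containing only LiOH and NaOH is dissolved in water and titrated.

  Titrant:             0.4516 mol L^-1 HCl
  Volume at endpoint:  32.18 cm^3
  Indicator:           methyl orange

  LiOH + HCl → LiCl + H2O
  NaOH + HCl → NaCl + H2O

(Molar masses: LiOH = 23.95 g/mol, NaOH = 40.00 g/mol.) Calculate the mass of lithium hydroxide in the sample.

n(HCl) = 0.03218 × 0.4516 = 0.01453 mol
Let x = n(LiOH), y = n(NaOH).
Titrant: 1x + 1y = 0.01453;  mass: 23.95x + 40.00y = 0.4537
Solving, x = 7.950 × 10^-3 mol, y = 6.582 × 10^-3 mol
mass of LiOH = 7.950 × 10^-3 × 23.95 = 0.1904 g

0.1904 g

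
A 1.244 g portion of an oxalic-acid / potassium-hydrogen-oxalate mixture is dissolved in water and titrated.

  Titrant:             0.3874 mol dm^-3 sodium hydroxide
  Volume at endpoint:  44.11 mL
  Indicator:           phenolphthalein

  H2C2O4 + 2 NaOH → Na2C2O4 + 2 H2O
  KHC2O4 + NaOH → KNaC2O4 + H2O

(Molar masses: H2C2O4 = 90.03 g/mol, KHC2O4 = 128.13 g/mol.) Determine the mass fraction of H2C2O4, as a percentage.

41.16 %

n(NaOH) = 0.04411 × 0.3874 = 0.01709 mol
Let x = n(H2C2O4), y = n(KHC2O4).
Titrant: 2x + 1y = 0.01709;  mass: 90.03x + 128.13y = 1.244
Solving, x = 5.688 × 10^-3 mol, y = 5.712 × 10^-3 mol
mass of H2C2O4 = 5.688 × 10^-3 × 90.03 = 0.5121 g
% H2C2O4 = 0.5121 / 1.244 × 100 = 41.16 %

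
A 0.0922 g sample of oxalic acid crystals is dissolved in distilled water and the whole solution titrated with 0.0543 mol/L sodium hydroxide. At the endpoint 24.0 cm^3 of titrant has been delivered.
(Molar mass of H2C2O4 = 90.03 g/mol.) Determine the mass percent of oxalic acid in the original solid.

H2C2O4 + 2 NaOH → Na2C2O4 + 2 H2O
n(NaOH) = 0.0240 L × 0.0543 mol/L = 1.30 × 10^-3 mol
From the 1:2 ratio, n(H2C2O4) = 1/2 × 1.30 × 10^-3 = 6.52 × 10^-4 mol
mass of H2C2O4 = 6.52 × 10^-4 × 90.03 g/mol = 0.0587 g
% H2C2O4 = 0.0587 / 0.0922 × 100 = 63.6 %

63.6 %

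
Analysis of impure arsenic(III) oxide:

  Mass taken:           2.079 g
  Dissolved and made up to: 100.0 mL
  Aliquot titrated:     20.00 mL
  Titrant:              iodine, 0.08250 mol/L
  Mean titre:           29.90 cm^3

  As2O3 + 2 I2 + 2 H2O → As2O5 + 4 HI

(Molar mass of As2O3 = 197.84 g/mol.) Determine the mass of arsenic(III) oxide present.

n(I2) per titration = 0.02990 × 0.08250 = 2.467 × 10^-3 mol
From the 1:2 ratio, n(As2O3) in each aliquot = 1/2 × 2.467 × 10^-3 = 1.233 × 10^-3 mol
n(As2O3) in the whole flask = 1.233 × 10^-3 × 100.0/20.00 = 6.167 × 10^-3 mol
mass of As2O3 = 6.167 × 10^-3 × 197.84 = 1.220 g

1.220 g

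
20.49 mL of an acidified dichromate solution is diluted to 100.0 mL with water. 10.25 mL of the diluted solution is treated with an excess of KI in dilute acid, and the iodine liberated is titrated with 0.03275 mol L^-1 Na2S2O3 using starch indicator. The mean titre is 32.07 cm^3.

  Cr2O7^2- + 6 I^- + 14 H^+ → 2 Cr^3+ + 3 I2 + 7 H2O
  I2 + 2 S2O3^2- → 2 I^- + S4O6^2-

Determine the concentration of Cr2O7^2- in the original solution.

0.08335 mol/L

n(S2O3^2-) = 0.03207 × 0.03275 = 1.050 × 10^-3 mol
n(I2) = n(S2O3^2-)/2 = 5.251 × 10^-4 mol
From the 1:3 ratio, n(Cr2O7^2-) in the aliquot = 1/3 × 5.251 × 10^-4 = 1.750 × 10^-4 mol
[Cr2O7^2-]_dilute = 1.750 × 10^-4 / 0.01025 = 0.01708 mol/L
[Cr2O7^2-]_original = 0.01708 × 100.0/20.49 = 0.08335 mol/L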